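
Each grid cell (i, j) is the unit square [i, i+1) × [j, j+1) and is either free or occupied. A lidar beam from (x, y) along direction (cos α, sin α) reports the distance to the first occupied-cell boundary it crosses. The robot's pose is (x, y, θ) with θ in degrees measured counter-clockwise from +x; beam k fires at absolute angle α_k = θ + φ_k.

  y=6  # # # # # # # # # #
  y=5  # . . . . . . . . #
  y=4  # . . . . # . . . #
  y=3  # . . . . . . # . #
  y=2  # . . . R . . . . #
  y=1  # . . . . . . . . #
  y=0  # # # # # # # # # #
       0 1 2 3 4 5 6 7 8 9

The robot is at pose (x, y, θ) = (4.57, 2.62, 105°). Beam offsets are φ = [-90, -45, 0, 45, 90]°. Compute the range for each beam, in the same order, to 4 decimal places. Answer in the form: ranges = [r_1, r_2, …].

ranges = [2.5157, 1.5935, 3.4992, 4.1223, 3.6959]

beam 1: φ=-90°, α=15°
  dir = (cos 15°, sin 15°) = (0.9659, 0.2588); from cell (4,2)
  next x-line at t=0.4452, next y-line at t=1.4682; Δt_x=1.0353, Δt_y=3.8637
    x: enter (5,2) at t=0.4452
    y: enter (5,3) at t=1.4682
    x: enter (6,3) at t=1.4804
    x: enter (7,3) at t=2.5157 ← occupied
  → r_1 = 2.5157
beam 2: φ=-45°, α=60°
  dir = (cos 60°, sin 60°) = (0.5000, 0.8660); from cell (4,2)
  next x-line at t=0.8600, next y-line at t=0.4388; Δt_x=2.0000, Δt_y=1.1547
    y: enter (4,3) at t=0.4388
    x: enter (5,3) at t=0.8600
    y: enter (5,4) at t=1.5935 ← occupied
  → r_2 = 1.5935
beam 3: φ=0°, α=105°
  dir = (cos 105°, sin 105°) = (-0.2588, 0.9659); from cell (4,2)
  next x-line at t=2.2023, next y-line at t=0.3934; Δt_x=3.8637, Δt_y=1.0353
    y: enter (4,3) at t=0.3934
    y: enter (4,4) at t=1.4287
    x: enter (3,4) at t=2.2023
    y: enter (3,5) at t=2.4640
    y: enter (3,6) at t=3.4992 ← occupied
  → r_3 = 3.4992
beam 4: φ=45°, α=150°
  dir = (cos 150°, sin 150°) = (-0.8660, 0.5000); from cell (4,2)
  next x-line at t=0.6582, next y-line at t=0.7600; Δt_x=1.1547, Δt_y=2.0000
    x: enter (3,2) at t=0.6582
    y: enter (3,3) at t=0.7600
    x: enter (2,3) at t=1.8129
    y: enter (2,4) at t=2.7600
    x: enter (1,4) at t=2.9676
    x: enter (0,4) at t=4.1223 ← occupied
  → r_4 = 4.1223
beam 5: φ=90°, α=195°
  dir = (cos 195°, sin 195°) = (-0.9659, -0.2588); from cell (4,2)
  next x-line at t=0.5901, next y-line at t=2.3955; Δt_x=1.0353, Δt_y=3.8637
    x: enter (3,2) at t=0.5901
    x: enter (2,2) at t=1.6254
    y: enter (2,1) at t=2.3955
    x: enter (1,1) at t=2.6607
    x: enter (0,1) at t=3.6959 ← occupied
  → r_5 = 3.6959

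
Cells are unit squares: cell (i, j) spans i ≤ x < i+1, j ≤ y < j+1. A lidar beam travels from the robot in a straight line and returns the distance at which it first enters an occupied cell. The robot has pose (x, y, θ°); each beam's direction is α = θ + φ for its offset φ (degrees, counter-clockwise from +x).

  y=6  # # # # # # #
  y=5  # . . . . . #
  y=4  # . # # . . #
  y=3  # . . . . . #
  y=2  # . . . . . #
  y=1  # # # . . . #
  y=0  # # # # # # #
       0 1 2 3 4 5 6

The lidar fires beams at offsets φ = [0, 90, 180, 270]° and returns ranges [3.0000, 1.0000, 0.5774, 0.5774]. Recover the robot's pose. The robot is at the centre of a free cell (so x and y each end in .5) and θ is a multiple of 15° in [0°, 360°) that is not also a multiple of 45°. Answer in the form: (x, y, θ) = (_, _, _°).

(x, y, θ) = (5.5, 1.5, 120°)

The pose lattice has 21·16 = 336 candidates. Test each by forward raycasting.
  (4.5, 1.5, 105°): beam 1 = 2.5882 ≠ 3.0000 ✗
  (1.5, 3.5, 210°): beam 1 = 0.5774 ≠ 3.0000 ✗
  (5.5, 1.5, 30°): beam 1 = 0.5774 ≠ 3.0000 ✗
  …
  (5.5, 1.5, 120°): r_1=3.0000, r_2=1.0000, r_3=0.5774, r_4=0.5774 — all match ✓
No second candidate reproduces the full scan.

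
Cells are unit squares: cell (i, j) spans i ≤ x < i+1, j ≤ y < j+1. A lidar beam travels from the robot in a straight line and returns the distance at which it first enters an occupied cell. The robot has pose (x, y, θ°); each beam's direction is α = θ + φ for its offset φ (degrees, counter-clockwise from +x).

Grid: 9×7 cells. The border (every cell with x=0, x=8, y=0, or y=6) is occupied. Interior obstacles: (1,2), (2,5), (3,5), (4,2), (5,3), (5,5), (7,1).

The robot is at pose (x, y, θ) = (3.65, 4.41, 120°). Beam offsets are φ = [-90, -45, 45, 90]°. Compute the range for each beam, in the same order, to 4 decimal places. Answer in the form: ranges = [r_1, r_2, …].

beam 1: φ=-90°, α=30°
  cosα=0.8660 sinα=0.5000 | (3,4) | tMaxX 0.4041 tMaxY 1.1800 | tΔX 1.1547 tΔY 2.0000
    t=0.4041 [x] (4,4)
    t=1.1800 [y] (4,5)
    t=1.5588 [x] (5,5) — stop
  → r_1 = 1.5588
beam 2: φ=-45°, α=75°
  cosα=0.2588 sinα=0.9659 | (3,4) | tMaxX 1.3523 tMaxY 0.6108 | tΔX 3.8637 tΔY 1.0353
    t=0.6108 [y] (3,5) — stop
  → r_2 = 0.6108
beam 3: φ=45°, α=165°
  cosα=-0.9659 sinα=0.2588 | (3,4) | tMaxX 0.6729 tMaxY 2.2796 | tΔX 1.0353 tΔY 3.8637
    t=0.6729 [x] (2,4)
    t=1.7082 [x] (1,4)
    t=2.2796 [y] (1,5)
    t=2.7435 [x] (0,5) — stop
  → r_3 = 2.7435
beam 4: φ=90°, α=210°
  cosα=-0.8660 sinα=-0.5000 | (3,4) | tMaxX 0.7506 tMaxY 0.8200 | tΔX 1.1547 tΔY 2.0000
    t=0.7506 [x] (2,4)
    t=0.8200 [y] (2,3)
    t=1.9053 [x] (1,3)
    t=2.8200 [y] (1,2) — stop
  → r_4 = 2.8200

ranges = [1.5588, 0.6108, 2.7435, 2.8200]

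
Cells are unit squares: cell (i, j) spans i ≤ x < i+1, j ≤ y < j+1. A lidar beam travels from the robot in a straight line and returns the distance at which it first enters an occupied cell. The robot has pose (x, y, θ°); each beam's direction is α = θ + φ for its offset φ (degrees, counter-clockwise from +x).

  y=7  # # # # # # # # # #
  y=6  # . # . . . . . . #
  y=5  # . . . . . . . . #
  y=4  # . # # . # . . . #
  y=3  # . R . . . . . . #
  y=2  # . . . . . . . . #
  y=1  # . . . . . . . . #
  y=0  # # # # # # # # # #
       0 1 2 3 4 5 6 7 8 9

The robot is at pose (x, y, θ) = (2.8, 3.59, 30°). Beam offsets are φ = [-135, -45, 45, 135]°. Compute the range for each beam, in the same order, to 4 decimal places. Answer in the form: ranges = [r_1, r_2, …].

beam 1: φ=-135°, α=255°
  cosα=-0.2588 sinα=-0.9659 | (2,3) | tMaxX 3.0910 tMaxY 0.6108 | tΔX 3.8637 tΔY 1.0353
    t=0.6108 [y] (2,2)
    t=1.6461 [y] (2,1)
    t=2.6814 [y] (2,0) — stop
  → r_1 = 2.6814
beam 2: φ=-45°, α=345°
  cosα=0.9659 sinα=-0.2588 | (2,3) | tMaxX 0.2071 tMaxY 2.2796 | tΔX 1.0353 tΔY 3.8637
    t=0.2071 [x] (3,3)
    t=1.2423 [x] (4,3)
    t=2.2776 [x] (5,3)
    t=2.2796 [y] (5,2)
    t=3.3129 [x] (6,2)
    t=4.3482 [x] (7,2)
    t=5.3834 [x] (8,2)
    t=6.1433 [y] (8,1)
    t=6.4187 [x] (9,1) — stop
  → r_2 = 6.4187
beam 3: φ=45°, α=75°
  cosα=0.2588 sinα=0.9659 | (2,3) | tMaxX 0.7727 tMaxY 0.4245 | tΔX 3.8637 tΔY 1.0353
    t=0.4245 [y] (2,4) — stop
  → r_3 = 0.4245
beam 4: φ=135°, α=165°
  cosα=-0.9659 sinα=0.2588 | (2,3) | tMaxX 0.8282 tMaxY 1.5841 | tΔX 1.0353 tΔY 3.8637
    t=0.8282 [x] (1,3)
    t=1.5841 [y] (1,4)
    t=1.8635 [x] (0,4) — stop
  → r_4 = 1.8635

ranges = [2.6814, 6.4187, 0.4245, 1.8635]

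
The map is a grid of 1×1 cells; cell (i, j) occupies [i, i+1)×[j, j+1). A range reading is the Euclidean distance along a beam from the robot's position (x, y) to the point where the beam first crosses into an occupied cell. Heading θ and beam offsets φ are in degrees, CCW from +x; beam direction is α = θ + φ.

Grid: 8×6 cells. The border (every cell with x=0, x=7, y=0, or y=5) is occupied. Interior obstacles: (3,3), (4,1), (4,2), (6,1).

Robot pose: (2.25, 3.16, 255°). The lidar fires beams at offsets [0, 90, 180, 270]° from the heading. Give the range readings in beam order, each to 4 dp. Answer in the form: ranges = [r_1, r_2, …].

beam 1: φ=0°, α=255°
  direction (-0.2588, -0.9659); cell (2,3); t to first gridline: x 0.9659, y 0.1656 (then +3.8637 / +1.0353)
    (2,2) via y @ 0.1656
    (1,2) via x @ 0.9659
    (1,1) via y @ 1.2009
    (1,0) via y @ 2.2362  # hit
  → r_1 = 2.2362
beam 2: φ=90°, α=345°
  direction (0.9659, -0.2588); cell (2,3); t to first gridline: x 0.7765, y 0.6182 (then +1.0353 / +3.8637)
    (2,2) via y @ 0.6182
    (3,2) via x @ 0.7765
    (4,2) via x @ 1.8117  # hit
  → r_2 = 1.8117
beam 3: φ=180°, α=75°
  direction (0.2588, 0.9659); cell (2,3); t to first gridline: x 2.8978, y 0.8696 (then +3.8637 / +1.0353)
    (2,4) via y @ 0.8696
    (2,5) via y @ 1.9049  # hit
  → r_3 = 1.9049
beam 4: φ=270°, α=165°
  direction (-0.9659, 0.2588); cell (2,3); t to first gridline: x 0.2588, y 3.2455 (then +1.0353 / +3.8637)
    (1,3) via x @ 0.2588
    (0,3) via x @ 1.2941  # hit
  → r_4 = 1.2941

ranges = [2.2362, 1.8117, 1.9049, 1.2941]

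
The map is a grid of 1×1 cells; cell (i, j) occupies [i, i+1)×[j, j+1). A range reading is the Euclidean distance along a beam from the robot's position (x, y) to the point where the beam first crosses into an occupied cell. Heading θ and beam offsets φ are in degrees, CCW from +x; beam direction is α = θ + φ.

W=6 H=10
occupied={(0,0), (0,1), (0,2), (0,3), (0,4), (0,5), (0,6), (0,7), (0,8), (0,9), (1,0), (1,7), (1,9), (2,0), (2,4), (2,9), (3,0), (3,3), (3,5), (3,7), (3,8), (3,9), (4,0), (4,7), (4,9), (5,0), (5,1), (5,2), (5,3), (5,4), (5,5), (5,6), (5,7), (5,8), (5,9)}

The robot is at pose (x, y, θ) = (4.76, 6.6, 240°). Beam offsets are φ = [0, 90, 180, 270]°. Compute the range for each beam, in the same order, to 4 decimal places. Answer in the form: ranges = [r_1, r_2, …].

beam 1: φ=0°, α=240°
  d=(-0.5000,-0.8660)  start (4,6)  tX=1.5200 tY=0.6928  stride 1/|dx|=2.0000 1/|dy|=1.1547
    cross y-line → (4,5), t=0.6928
    cross x-line → (3,5), t=1.5200 (wall)
  → r_1 = 1.5200
beam 2: φ=90°, α=330°
  d=(0.8660,-0.5000)  start (4,6)  tX=0.2771 tY=1.2000  stride 1/|dx|=1.1547 1/|dy|=2.0000
    cross x-line → (5,6), t=0.2771 (wall)
  → r_2 = 0.2771
beam 3: φ=180°, α=60°
  d=(0.5000,0.8660)  start (4,6)  tX=0.4800 tY=0.4619  stride 1/|dx|=2.0000 1/|dy|=1.1547
    cross y-line → (4,7), t=0.4619 (wall)
  → r_3 = 0.4619
beam 4: φ=270°, α=150°
  d=(-0.8660,0.5000)  start (4,6)  tX=0.8776 tY=0.8000  stride 1/|dx|=1.1547 1/|dy|=2.0000
    cross y-line → (4,7), t=0.8000 (wall)
  → r_4 = 0.8000

ranges = [1.5200, 0.2771, 0.4619, 0.8000]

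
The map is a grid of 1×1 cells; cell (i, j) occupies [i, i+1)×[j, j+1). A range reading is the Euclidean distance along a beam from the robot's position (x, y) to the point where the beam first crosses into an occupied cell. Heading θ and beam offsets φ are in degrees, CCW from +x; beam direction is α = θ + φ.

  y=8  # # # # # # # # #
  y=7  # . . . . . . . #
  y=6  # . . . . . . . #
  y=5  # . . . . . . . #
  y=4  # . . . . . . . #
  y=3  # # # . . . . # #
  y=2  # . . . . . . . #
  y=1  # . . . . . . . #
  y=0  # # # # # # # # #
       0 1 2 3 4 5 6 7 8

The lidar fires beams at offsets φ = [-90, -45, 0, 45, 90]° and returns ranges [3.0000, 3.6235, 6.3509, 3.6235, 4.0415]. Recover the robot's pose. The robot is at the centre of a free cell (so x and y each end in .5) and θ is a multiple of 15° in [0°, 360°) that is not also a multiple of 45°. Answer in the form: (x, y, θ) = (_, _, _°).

(x, y, θ) = (6.5, 4.5, 150°)

Enumerate (i+0.5, j+0.5, θ) over the 46 free cells and 16 admissible headings. For each, cast all 5 beams and compare to the given ranges.
  (5.5, 3.5, 30°): beam 1 = 2.8868 ≠ 3.0000 ✗
  (5.5, 1.5, 15°): beam 1 = 0.5176 ≠ 3.0000 ✗
  (3.5, 7.5, 75°): beam 1 = 4.6587 ≠ 3.0000 ✗
  …
  (6.5, 4.5, 150°): r_1=3.0000, r_2=3.6235, r_3=6.3509, r_4=3.6235, r_5=4.0415 — all match ✓
Unique over the lattice → pose = (6.5, 4.5, 150°).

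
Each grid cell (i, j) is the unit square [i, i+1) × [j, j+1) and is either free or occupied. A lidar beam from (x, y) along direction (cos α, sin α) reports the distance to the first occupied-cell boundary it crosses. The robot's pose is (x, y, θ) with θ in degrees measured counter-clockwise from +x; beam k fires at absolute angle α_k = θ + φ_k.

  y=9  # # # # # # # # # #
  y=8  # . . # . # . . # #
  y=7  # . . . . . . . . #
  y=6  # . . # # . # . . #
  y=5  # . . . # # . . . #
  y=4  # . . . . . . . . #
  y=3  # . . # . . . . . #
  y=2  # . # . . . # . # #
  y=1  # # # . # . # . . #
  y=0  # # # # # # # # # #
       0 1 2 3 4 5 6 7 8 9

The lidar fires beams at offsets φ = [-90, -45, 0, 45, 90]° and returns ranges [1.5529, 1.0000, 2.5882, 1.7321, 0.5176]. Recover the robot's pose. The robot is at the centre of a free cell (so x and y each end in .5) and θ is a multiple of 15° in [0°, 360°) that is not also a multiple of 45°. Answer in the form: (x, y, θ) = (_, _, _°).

(x, y, θ) = (6.5, 7.5, 165°)

Candidates: 48 free-cell centres × 16 headings = 768 poses. Raycast each; keep the one whose scan matches to 4 dp.
  (5.5, 7.5, 195°): beam 1 = 0.5176 ≠ 1.5529 ✗
  (6.5, 7.5, 120°): beam 1 = 1.7321 ≠ 1.5529 ✗
  (7.5, 4.5, 285°): beam 1 = 3.6235 ≠ 1.5529 ✗
  …
  (6.5, 7.5, 165°): r_1=1.5529, r_2=1.0000, r_3=2.5882, r_4=1.7321, r_5=0.5176 — all match ✓
Unique over the lattice → pose = (6.5, 7.5, 165°).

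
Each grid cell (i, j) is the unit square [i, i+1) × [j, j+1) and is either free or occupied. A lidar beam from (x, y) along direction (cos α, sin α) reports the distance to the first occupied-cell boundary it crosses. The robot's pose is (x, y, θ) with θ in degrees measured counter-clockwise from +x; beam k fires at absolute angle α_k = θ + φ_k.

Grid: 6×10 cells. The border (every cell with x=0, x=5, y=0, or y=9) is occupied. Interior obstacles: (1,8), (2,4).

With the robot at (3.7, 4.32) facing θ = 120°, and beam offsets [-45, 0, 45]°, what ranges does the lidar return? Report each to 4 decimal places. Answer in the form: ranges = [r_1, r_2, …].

beam 1: φ=-45°, α=75°
  direction (0.2588, 0.9659); cell (3,4); t to first gridline: x 1.1591, y 0.7040 (then +3.8637 / +1.0353)
    (3,5) via y @ 0.7040
    (4,5) via x @ 1.1591
    (4,6) via y @ 1.7393
    (4,7) via y @ 2.7745
    (4,8) via y @ 3.8098
    (4,9) via y @ 4.8451  # hit
  → r_1 = 4.8451
beam 2: φ=0°, α=120°
  direction (-0.5000, 0.8660); cell (3,4); t to first gridline: x 1.4000, y 0.7852 (then +2.0000 / +1.1547)
    (3,5) via y @ 0.7852
    (2,5) via x @ 1.4000
    (2,6) via y @ 1.9399
    (2,7) via y @ 3.0946
    (1,7) via x @ 3.4000
    (1,8) via y @ 4.2493  # hit
  → r_2 = 4.2493
beam 3: φ=45°, α=165°
  direction (-0.9659, 0.2588); cell (3,4); t to first gridline: x 0.7247, y 2.6273 (then +1.0353 / +3.8637)
    (2,4) via x @ 0.7247  # hit
  → r_3 = 0.7247

ranges = [4.8451, 4.2493, 0.7247]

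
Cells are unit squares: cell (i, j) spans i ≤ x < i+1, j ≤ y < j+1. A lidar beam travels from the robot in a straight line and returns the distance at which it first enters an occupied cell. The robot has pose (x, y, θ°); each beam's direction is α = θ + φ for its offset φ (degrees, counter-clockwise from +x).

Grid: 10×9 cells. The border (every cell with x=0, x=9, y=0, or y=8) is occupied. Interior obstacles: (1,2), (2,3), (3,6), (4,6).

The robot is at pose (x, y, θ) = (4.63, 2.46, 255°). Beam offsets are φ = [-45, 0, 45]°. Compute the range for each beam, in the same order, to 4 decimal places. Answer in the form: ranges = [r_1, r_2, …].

ranges = [2.9200, 1.5115, 1.6859]

beam 1: φ=-45°, α=210°
  dir = (cos 210°, sin 210°) = (-0.8660, -0.5000); from cell (4,2)
  next x-line at t=0.7275, next y-line at t=0.9200; Δt_x=1.1547, Δt_y=2.0000
    x: enter (3,2) at t=0.7275
    y: enter (3,1) at t=0.9200
    x: enter (2,1) at t=1.8822
    y: enter (2,0) at t=2.9200 ← occupied
  → r_1 = 2.9200
beam 2: φ=0°, α=255°
  dir = (cos 255°, sin 255°) = (-0.2588, -0.9659); from cell (4,2)
  next x-line at t=2.4341, next y-line at t=0.4762; Δt_x=3.8637, Δt_y=1.0353
    y: enter (4,1) at t=0.4762
    y: enter (4,0) at t=1.5115 ← occupied
  → r_2 = 1.5115
beam 3: φ=45°, α=300°
  dir = (cos 300°, sin 300°) = (0.5000, -0.8660); from cell (4,2)
  next x-line at t=0.7400, next y-line at t=0.5312; Δt_x=2.0000, Δt_y=1.1547
    y: enter (4,1) at t=0.5312
    x: enter (5,1) at t=0.7400
    y: enter (5,0) at t=1.6859 ← occupied
  → r_3 = 1.6859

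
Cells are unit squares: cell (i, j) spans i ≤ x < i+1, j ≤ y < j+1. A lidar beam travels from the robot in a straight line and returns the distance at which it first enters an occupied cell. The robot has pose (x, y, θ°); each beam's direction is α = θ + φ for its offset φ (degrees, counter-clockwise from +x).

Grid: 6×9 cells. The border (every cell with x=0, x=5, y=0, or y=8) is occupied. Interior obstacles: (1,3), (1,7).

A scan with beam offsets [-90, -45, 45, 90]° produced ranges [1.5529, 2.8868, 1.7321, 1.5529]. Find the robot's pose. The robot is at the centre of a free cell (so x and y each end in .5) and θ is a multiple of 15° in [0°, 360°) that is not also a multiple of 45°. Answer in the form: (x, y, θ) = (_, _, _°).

Enumerate (i+0.5, j+0.5, θ) over the 26 free cells and 16 admissible headings. For each, cast all 4 beams and compare to the given ranges.
  (1.5, 6.5, 195°): beam 1 = 0.5176 ≠ 1.5529 ✗
  (3.5, 1.5, 285°): beam 1 = 1.9319 ≠ 1.5529 ✗
  (2.5, 7.5, 15°): beam 1 = 6.7293 ≠ 1.5529 ✗
  …
  (3.5, 3.5, 285°): r_1=1.5529, r_2=2.8868, r_3=1.7321, r_4=1.5529 — all match ✓
Only this pose fits every beam.

(x, y, θ) = (3.5, 3.5, 285°)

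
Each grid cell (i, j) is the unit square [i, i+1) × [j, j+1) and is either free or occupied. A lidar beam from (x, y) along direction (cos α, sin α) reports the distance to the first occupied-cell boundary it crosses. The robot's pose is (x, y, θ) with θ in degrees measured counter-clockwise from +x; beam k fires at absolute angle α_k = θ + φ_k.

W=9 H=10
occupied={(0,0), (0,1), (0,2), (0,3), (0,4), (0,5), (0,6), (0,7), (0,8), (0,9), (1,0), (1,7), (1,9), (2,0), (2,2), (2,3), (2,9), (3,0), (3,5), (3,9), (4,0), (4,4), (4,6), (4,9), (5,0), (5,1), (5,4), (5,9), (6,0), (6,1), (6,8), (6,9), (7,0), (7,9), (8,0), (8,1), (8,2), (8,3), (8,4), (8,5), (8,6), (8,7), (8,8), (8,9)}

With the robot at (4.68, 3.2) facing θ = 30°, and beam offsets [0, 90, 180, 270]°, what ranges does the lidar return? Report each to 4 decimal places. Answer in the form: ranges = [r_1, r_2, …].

ranges = [3.8336, 0.9238, 1.9399, 1.3856]

beam 1: φ=0°, α=30°
  d=(0.8660,0.5000)  start (4,3)  tX=0.3695 tY=1.6000  stride 1/|dx|=1.1547 1/|dy|=2.0000
    cross x-line → (5,3), t=0.3695
    cross x-line → (6,3), t=1.5242
    cross y-line → (6,4), t=1.6000
    cross x-line → (7,4), t=2.6789
    cross y-line → (7,5), t=3.6000
    cross x-line → (8,5), t=3.8336 (wall)
  → r_1 = 3.8336
beam 2: φ=90°, α=120°
  d=(-0.5000,0.8660)  start (4,3)  tX=1.3600 tY=0.9238  stride 1/|dx|=2.0000 1/|dy|=1.1547
    cross y-line → (4,4), t=0.9238 (wall)
  → r_2 = 0.9238
beam 3: φ=180°, α=210°
  d=(-0.8660,-0.5000)  start (4,3)  tX=0.7852 tY=0.4000  stride 1/|dx|=1.1547 1/|dy|=2.0000
    cross y-line → (4,2), t=0.4000
    cross x-line → (3,2), t=0.7852
    cross x-line → (2,2), t=1.9399 (wall)
  → r_3 = 1.9399
beam 4: φ=270°, α=300°
  d=(0.5000,-0.8660)  start (4,3)  tX=0.6400 tY=0.2309  stride 1/|dx|=2.0000 1/|dy|=1.1547
    cross y-line → (4,2), t=0.2309
    cross x-line → (5,2), t=0.6400
    cross y-line → (5,1), t=1.3856 (wall)
  → r_4 = 1.3856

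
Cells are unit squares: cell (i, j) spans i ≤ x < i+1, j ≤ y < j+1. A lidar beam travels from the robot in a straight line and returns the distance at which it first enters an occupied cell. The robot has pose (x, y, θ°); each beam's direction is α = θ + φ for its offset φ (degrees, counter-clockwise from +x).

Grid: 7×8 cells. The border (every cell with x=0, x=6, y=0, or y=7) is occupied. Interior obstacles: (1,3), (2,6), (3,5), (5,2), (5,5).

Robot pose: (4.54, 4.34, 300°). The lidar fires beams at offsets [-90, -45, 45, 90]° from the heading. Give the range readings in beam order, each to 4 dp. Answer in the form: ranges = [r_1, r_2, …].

ranges = [4.0876, 3.4578, 1.5115, 1.3200]

beam 1: φ=-90°, α=210°
  d=(-0.8660,-0.5000)  start (4,4)  tX=0.6235 tY=0.6800  stride 1/|dx|=1.1547 1/|dy|=2.0000
    cross x-line → (3,4), t=0.6235
    cross y-line → (3,3), t=0.6800
    cross x-line → (2,3), t=1.7782
    cross y-line → (2,2), t=2.6800
    cross x-line → (1,2), t=2.9329
    cross x-line → (0,2), t=4.0876 (wall)
  → r_1 = 4.0876
beam 2: φ=-45°, α=255°
  d=(-0.2588,-0.9659)  start (4,4)  tX=2.0864 tY=0.3520  stride 1/|dx|=3.8637 1/|dy|=1.0353
    cross y-line → (4,3), t=0.3520
    cross y-line → (4,2), t=1.3873
    cross x-line → (3,2), t=2.0864
    cross y-line → (3,1), t=2.4225
    cross y-line → (3,0), t=3.4578 (wall)
  → r_2 = 3.4578
beam 3: φ=45°, α=345°
  d=(0.9659,-0.2588)  start (4,4)  tX=0.4762 tY=1.3137  stride 1/|dx|=1.0353 1/|dy|=3.8637
    cross x-line → (5,4), t=0.4762
    cross y-line → (5,3), t=1.3137
    cross x-line → (6,3), t=1.5115 (wall)
  → r_3 = 1.5115
beam 4: φ=90°, α=30°
  d=(0.8660,0.5000)  start (4,4)  tX=0.5312 tY=1.3200  stride 1/|dx|=1.1547 1/|dy|=2.0000
    cross x-line → (5,4), t=0.5312
    cross y-line → (5,5), t=1.3200 (wall)
  → r_4 = 1.3200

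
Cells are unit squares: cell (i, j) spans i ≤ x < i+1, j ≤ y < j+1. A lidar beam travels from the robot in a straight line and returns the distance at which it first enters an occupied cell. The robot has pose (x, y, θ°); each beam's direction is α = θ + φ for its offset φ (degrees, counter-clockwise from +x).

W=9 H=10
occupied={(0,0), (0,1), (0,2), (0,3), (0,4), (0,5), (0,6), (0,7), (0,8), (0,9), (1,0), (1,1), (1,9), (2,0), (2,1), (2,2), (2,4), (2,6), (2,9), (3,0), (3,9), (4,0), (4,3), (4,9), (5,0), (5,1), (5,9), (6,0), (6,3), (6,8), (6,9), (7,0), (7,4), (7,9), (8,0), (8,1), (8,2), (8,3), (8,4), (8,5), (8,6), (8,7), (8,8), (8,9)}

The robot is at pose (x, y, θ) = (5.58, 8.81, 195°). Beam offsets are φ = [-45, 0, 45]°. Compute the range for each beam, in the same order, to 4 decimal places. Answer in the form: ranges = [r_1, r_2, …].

beam 1: φ=-45°, α=150°
  d=(-0.8660,0.5000)  start (5,8)  tX=0.6697 tY=0.3800  stride 1/|dx|=1.1547 1/|dy|=2.0000
    cross y-line → (5,9), t=0.3800 (wall)
  → r_1 = 0.3800
beam 2: φ=0°, α=195°
  d=(-0.9659,-0.2588)  start (5,8)  tX=0.6005 tY=3.1296  stride 1/|dx|=1.0353 1/|dy|=3.8637
    cross x-line → (4,8), t=0.6005
    cross x-line → (3,8), t=1.6357
    cross x-line → (2,8), t=2.6710
    cross y-line → (2,7), t=3.1296
    cross x-line → (1,7), t=3.7063
    cross x-line → (0,7), t=4.7416 (wall)
  → r_2 = 4.7416
beam 3: φ=45°, α=240°
  d=(-0.5000,-0.8660)  start (5,8)  tX=1.1600 tY=0.9353  stride 1/|dx|=2.0000 1/|dy|=1.1547
    cross y-line → (5,7), t=0.9353
    cross x-line → (4,7), t=1.1600
    cross y-line → (4,6), t=2.0900
    cross x-line → (3,6), t=3.1600
    cross y-line → (3,5), t=3.2447
    cross y-line → (3,4), t=4.3994
    cross x-line → (2,4), t=5.1600 (wall)
  → r_3 = 5.1600

ranges = [0.3800, 4.7416, 5.1600]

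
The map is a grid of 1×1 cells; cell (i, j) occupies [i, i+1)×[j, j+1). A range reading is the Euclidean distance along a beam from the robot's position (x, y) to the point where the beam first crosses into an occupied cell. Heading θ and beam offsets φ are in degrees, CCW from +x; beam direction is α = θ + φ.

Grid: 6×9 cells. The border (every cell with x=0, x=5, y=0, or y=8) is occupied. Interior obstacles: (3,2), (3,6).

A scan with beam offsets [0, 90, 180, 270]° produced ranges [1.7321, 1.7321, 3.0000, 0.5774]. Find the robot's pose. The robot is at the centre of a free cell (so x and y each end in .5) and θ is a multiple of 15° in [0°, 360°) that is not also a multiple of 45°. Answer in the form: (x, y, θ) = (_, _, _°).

(x, y, θ) = (2.5, 6.5, 60°)

The pose lattice has 26·16 = 416 candidates. Test each by forward raycasting.
  (3.5, 5.5, 120°): beam 1 = 0.5774 ≠ 1.7321 ✗
  (1.5, 7.5, 255°): beam 1 = 1.9319 ≠ 1.7321 ✗
  (3.5, 4.5, 165°): beam 1 = 2.5882 ≠ 1.7321 ✗
  (4.5, 3.5, 75°): beam 1 = 1.9319 ≠ 1.7321 ✗
  …
  (2.5, 6.5, 60°): r_1=1.7321, r_2=1.7321, r_3=3.0000, r_4=0.5774 — all match ✓
Unique over the lattice → pose = (2.5, 6.5, 60°).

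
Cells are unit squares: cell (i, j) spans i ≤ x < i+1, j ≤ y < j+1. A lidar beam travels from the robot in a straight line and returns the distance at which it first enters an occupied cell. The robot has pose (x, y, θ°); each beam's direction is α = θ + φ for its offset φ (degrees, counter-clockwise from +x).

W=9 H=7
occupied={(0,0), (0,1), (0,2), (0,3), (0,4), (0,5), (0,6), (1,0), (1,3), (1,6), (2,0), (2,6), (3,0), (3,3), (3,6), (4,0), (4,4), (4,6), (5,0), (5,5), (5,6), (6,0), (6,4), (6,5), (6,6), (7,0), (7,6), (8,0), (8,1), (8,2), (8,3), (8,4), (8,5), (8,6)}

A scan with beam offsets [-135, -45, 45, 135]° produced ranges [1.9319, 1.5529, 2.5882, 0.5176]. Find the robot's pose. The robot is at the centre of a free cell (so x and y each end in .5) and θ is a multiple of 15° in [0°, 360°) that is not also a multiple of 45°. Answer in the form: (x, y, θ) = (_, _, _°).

The pose lattice has 29·16 = 464 candidates. Test each by forward raycasting.
  (3.5, 5.5, 285°): beam 1 = 1.0000 ≠ 1.9319 ✗
  (2.5, 5.5, 330°): beam 1 = 1.5529 ≠ 1.9319 ✗
  (3.5, 1.5, 30°): beam 1 = 0.5176 ≠ 1.9319 ✗
  …
  (3.5, 1.5, 120°): r_1=1.9319, r_2=1.5529, r_3=2.5882, r_4=0.5176 — all match ✓
Unique over the lattice → pose = (3.5, 1.5, 120°).

(x, y, θ) = (3.5, 1.5, 120°)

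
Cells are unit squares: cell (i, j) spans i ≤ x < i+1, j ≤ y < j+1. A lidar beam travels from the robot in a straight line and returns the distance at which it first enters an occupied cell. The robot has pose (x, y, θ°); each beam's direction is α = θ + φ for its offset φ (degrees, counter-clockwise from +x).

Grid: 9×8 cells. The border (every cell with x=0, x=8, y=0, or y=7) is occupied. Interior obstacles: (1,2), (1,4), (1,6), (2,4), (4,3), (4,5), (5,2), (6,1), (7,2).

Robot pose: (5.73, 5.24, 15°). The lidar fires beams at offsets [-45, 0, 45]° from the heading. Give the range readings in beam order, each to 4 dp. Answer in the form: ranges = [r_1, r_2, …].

beam 1: φ=-45°, α=330°
  direction (0.8660, -0.5000); cell (5,5); t to first gridline: x 0.3118, y 0.4800 (then +1.1547 / +2.0000)
    (6,5) via x @ 0.3118
    (6,4) via y @ 0.4800
    (7,4) via x @ 1.4665
    (7,3) via y @ 2.4800
    (8,3) via x @ 2.6212  # hit
  → r_1 = 2.6212
beam 2: φ=0°, α=15°
  direction (0.9659, 0.2588); cell (5,5); t to first gridline: x 0.2795, y 2.9364 (then +1.0353 / +3.8637)
    (6,5) via x @ 0.2795
    (7,5) via x @ 1.3148
    (8,5) via x @ 2.3501  # hit
  → r_2 = 2.3501
beam 3: φ=45°, α=60°
  direction (0.5000, 0.8660); cell (5,5); t to first gridline: x 0.5400, y 0.8776 (then +2.0000 / +1.1547)
    (6,5) via x @ 0.5400
    (6,6) via y @ 0.8776
    (6,7) via y @ 2.0323  # hit
  → r_3 = 2.0323

ranges = [2.6212, 2.3501, 2.0323]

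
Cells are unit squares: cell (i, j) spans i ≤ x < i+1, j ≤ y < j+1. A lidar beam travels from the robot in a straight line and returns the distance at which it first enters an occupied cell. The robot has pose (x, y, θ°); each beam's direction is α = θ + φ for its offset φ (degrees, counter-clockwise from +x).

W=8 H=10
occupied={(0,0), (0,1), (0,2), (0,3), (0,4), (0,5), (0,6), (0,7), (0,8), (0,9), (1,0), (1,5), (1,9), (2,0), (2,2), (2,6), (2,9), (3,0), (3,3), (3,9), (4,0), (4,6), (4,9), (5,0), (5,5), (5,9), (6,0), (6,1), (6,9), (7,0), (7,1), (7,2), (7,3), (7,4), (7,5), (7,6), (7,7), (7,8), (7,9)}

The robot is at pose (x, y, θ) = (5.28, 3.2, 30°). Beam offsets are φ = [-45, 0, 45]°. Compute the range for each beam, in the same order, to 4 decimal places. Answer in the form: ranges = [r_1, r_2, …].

ranges = [1.7807, 1.9861, 1.8635]

beam 1: φ=-45°, α=345°
  d=(0.9659,-0.2588)  start (5,3)  tX=0.7454 tY=0.7727  stride 1/|dx|=1.0353 1/|dy|=3.8637
    cross x-line → (6,3), t=0.7454
    cross y-line → (6,2), t=0.7727
    cross x-line → (7,2), t=1.7807 (wall)
  → r_1 = 1.7807
beam 2: φ=0°, α=30°
  d=(0.8660,0.5000)  start (5,3)  tX=0.8314 tY=1.6000  stride 1/|dx|=1.1547 1/|dy|=2.0000
    cross x-line → (6,3), t=0.8314
    cross y-line → (6,4), t=1.6000
    cross x-line → (7,4), t=1.9861 (wall)
  → r_2 = 1.9861
beam 3: φ=45°, α=75°
  d=(0.2588,0.9659)  start (5,3)  tX=2.7819 tY=0.8282  stride 1/|dx|=3.8637 1/|dy|=1.0353
    cross y-line → (5,4), t=0.8282
    cross y-line → (5,5), t=1.8635 (wall)
  → r_3 = 1.8635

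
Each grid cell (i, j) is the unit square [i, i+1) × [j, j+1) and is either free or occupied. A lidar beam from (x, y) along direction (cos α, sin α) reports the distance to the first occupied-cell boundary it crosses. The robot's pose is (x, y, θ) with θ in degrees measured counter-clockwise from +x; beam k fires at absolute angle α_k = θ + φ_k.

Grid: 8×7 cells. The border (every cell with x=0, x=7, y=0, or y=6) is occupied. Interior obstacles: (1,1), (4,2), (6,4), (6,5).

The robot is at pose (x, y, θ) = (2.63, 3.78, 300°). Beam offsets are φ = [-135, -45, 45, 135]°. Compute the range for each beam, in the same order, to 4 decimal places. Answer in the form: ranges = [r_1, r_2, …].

beam 1: φ=-135°, α=165°
  direction (-0.9659, 0.2588); cell (2,3); t to first gridline: x 0.6522, y 0.8500 (then +1.0353 / +3.8637)
    (1,3) via x @ 0.6522
    (1,4) via y @ 0.8500
    (0,4) via x @ 1.6875  # hit
  → r_1 = 1.6875
beam 2: φ=-45°, α=255°
  direction (-0.2588, -0.9659); cell (2,3); t to first gridline: x 2.4341, y 0.8075 (then +3.8637 / +1.0353)
    (2,2) via y @ 0.8075
    (2,1) via y @ 1.8428
    (1,1) via x @ 2.4341  # hit
  → r_2 = 2.4341
beam 3: φ=45°, α=345°
  direction (0.9659, -0.2588); cell (2,3); t to first gridline: x 0.3831, y 3.0137 (then +1.0353 / +3.8637)
    (3,3) via x @ 0.3831
    (4,3) via x @ 1.4183
    (5,3) via x @ 2.4536
    (5,2) via y @ 3.0137
    (6,2) via x @ 3.4889
    (7,2) via x @ 4.5242  # hit
  → r_3 = 4.5242
beam 4: φ=135°, α=75°
  direction (0.2588, 0.9659); cell (2,3); t to first gridline: x 1.4296, y 0.2278 (then +3.8637 / +1.0353)
    (2,4) via y @ 0.2278
    (2,5) via y @ 1.2630
    (3,5) via x @ 1.4296
    (3,6) via y @ 2.2983  # hit
  → r_4 = 2.2983

ranges = [1.6875, 2.4341, 4.5242, 2.2983]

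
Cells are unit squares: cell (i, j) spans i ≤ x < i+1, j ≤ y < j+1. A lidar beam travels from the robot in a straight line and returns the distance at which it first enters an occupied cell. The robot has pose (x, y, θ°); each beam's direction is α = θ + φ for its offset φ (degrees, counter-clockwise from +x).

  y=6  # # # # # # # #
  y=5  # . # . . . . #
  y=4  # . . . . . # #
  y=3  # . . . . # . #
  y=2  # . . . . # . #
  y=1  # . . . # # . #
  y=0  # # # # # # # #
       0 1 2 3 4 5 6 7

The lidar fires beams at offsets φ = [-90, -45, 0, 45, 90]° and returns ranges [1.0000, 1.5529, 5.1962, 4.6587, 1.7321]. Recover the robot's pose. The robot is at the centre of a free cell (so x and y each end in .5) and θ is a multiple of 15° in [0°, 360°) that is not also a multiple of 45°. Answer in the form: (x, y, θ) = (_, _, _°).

(x, y, θ) = (2.5, 1.5, 60°)

Enumerate (i+0.5, j+0.5, θ) over the 24 free cells and 16 admissible headings. For each, cast all 5 beams and compare to the given ranges.
  (1.5, 3.5, 150°): beam 1 = 1.7321 ≠ 1.0000 ✗
  (4.5, 5.5, 240°): beam 4 = 1.9319 ≠ 4.6587 ✗
  (4.5, 5.5, 210°): beam 1 = 0.5774 ≠ 1.0000 ✗
  …
  (2.5, 1.5, 60°): r_1=1.0000, r_2=1.5529, r_3=5.1962, r_4=4.6587, r_5=1.7321 — all match ✓
No second candidate reproduces the full scan.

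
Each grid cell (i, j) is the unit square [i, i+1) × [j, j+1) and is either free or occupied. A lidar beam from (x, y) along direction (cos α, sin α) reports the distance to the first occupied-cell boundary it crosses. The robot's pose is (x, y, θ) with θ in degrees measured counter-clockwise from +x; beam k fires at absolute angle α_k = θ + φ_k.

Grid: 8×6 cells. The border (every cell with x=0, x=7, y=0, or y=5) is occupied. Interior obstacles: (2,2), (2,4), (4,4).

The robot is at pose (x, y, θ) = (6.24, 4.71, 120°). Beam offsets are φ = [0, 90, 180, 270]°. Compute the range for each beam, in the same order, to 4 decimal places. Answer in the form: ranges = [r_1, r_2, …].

ranges = [0.3349, 3.7412, 1.5200, 0.5800]

beam 1: φ=0°, α=120°
  cosα=-0.5000 sinα=0.8660 | (6,4) | tMaxX 0.4800 tMaxY 0.3349 | tΔX 2.0000 tΔY 1.1547
    t=0.3349 [y] (6,5) — stop
  → r_1 = 0.3349
beam 2: φ=90°, α=210°
  cosα=-0.8660 sinα=-0.5000 | (6,4) | tMaxX 0.2771 tMaxY 1.4200 | tΔX 1.1547 tΔY 2.0000
    t=0.2771 [x] (5,4)
    t=1.4200 [y] (5,3)
    t=1.4318 [x] (4,3)
    t=2.5865 [x] (3,3)
    t=3.4200 [y] (3,2)
    t=3.7412 [x] (2,2) — stop
  → r_2 = 3.7412
beam 3: φ=180°, α=300°
  cosα=0.5000 sinα=-0.8660 | (6,4) | tMaxX 1.5200 tMaxY 0.8198 | tΔX 2.0000 tΔY 1.1547
    t=0.8198 [y] (6,3)
    t=1.5200 [x] (7,3) — stop
  → r_3 = 1.5200
beam 4: φ=270°, α=30°
  cosα=0.8660 sinα=0.5000 | (6,4) | tMaxX 0.8776 tMaxY 0.5800 | tΔX 1.1547 tΔY 2.0000
    t=0.5800 [y] (6,5) — stop
  → r_4 = 0.5800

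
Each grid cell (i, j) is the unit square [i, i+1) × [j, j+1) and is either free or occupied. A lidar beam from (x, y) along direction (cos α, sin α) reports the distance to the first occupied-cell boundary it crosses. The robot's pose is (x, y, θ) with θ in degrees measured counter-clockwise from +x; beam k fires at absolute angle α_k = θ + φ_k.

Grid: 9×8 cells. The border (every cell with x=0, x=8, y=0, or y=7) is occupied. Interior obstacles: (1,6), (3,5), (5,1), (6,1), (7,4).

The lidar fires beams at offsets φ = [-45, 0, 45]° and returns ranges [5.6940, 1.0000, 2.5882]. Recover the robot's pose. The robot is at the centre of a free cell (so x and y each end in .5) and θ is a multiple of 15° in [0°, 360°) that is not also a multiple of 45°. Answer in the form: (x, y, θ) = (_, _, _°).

(x, y, θ) = (2.5, 4.5, 30°)

Enumerate (i+0.5, j+0.5, θ) over the 37 free cells and 16 admissible headings. For each, cast all 3 beams and compare to the given ranges.
  (3.5, 6.5, 240°): beam 1 = 1.5529 ≠ 5.6940 ✗
  (3.5, 1.5, 300°): beam 1 = 0.5176 ≠ 5.6940 ✗
  (1.5, 4.5, 30°): beam 1 = 6.7293 ≠ 5.6940 ✗
  (4.5, 5.5, 345°): beam 1 = 4.0415 ≠ 5.6940 ✗
  …
  (2.5, 4.5, 30°): r_1=5.6940, r_2=1.0000, r_3=2.5882 — all match ✓
Only this pose fits every beam.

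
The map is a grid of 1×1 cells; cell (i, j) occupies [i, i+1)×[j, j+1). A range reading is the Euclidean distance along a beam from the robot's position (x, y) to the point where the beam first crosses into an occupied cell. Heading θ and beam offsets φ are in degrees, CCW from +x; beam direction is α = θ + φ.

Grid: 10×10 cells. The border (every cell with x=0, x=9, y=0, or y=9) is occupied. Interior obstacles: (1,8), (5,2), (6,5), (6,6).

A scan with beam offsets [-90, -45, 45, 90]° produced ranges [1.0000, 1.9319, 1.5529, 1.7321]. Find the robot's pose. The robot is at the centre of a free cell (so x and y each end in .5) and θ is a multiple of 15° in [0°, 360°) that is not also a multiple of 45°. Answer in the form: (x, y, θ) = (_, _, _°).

Enumerate (i+0.5, j+0.5, θ) over the 60 free cells and 16 admissible headings. For each, cast all 4 beams and compare to the given ranges.
  (1.5, 3.5, 150°): beam 1 = 6.3509 ≠ 1.0000 ✗
  (3.5, 3.5, 105°): beam 1 = 5.6940 ≠ 1.0000 ✗
  (6.5, 8.5, 75°): beam 1 = 2.5882 ≠ 1.0000 ✗
  …
  (7.5, 7.5, 300°): r_1=1.0000, r_2=1.9319, r_3=1.5529, r_4=1.7321 — all match ✓
Unique over the lattice → pose = (7.5, 7.5, 300°).

(x, y, θ) = (7.5, 7.5, 300°)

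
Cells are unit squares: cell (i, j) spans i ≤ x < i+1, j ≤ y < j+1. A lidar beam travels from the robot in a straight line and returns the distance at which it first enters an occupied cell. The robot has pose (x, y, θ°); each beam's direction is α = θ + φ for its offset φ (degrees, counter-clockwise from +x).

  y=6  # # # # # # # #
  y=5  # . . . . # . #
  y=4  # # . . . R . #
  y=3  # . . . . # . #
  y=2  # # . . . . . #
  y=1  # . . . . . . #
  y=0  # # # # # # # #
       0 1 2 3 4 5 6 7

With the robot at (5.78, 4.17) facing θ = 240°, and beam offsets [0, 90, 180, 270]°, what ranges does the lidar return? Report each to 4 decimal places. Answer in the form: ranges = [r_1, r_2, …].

ranges = [0.1963, 1.4087, 2.1131, 3.6600]

beam 1: φ=0°, α=240°
  d=(-0.5000,-0.8660)  start (5,4)  tX=1.5600 tY=0.1963  stride 1/|dx|=2.0000 1/|dy|=1.1547
    cross y-line → (5,3), t=0.1963 (wall)
  → r_1 = 0.1963
beam 2: φ=90°, α=330°
  d=(0.8660,-0.5000)  start (5,4)  tX=0.2540 tY=0.3400  stride 1/|dx|=1.1547 1/|dy|=2.0000
    cross x-line → (6,4), t=0.2540
    cross y-line → (6,3), t=0.3400
    cross x-line → (7,3), t=1.4087 (wall)
  → r_2 = 1.4087
beam 3: φ=180°, α=60°
  d=(0.5000,0.8660)  start (5,4)  tX=0.4400 tY=0.9584  stride 1/|dx|=2.0000 1/|dy|=1.1547
    cross x-line → (6,4), t=0.4400
    cross y-line → (6,5), t=0.9584
    cross y-line → (6,6), t=2.1131 (wall)
  → r_3 = 2.1131
beam 4: φ=270°, α=150°
  d=(-0.8660,0.5000)  start (5,4)  tX=0.9007 tY=1.6600  stride 1/|dx|=1.1547 1/|dy|=2.0000
    cross x-line → (4,4), t=0.9007
    cross y-line → (4,5), t=1.6600
    cross x-line → (3,5), t=2.0554
    cross x-line → (2,5), t=3.2101
    cross y-line → (2,6), t=3.6600 (wall)
  → r_4 = 3.6600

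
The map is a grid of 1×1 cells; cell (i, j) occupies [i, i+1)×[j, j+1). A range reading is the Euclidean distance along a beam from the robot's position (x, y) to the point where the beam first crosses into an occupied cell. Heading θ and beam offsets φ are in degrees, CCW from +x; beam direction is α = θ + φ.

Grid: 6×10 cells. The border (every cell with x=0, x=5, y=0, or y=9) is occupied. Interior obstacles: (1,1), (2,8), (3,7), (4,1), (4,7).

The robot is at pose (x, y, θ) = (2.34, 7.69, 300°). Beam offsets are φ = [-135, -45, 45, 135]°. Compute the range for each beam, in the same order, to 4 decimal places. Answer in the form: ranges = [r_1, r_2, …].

ranges = [1.3873, 5.1774, 0.6833, 0.3209]

beam 1: φ=-135°, α=165°
  dir = (cos 165°, sin 165°) = (-0.9659, 0.2588); from cell (2,7)
  next x-line at t=0.3520, next y-line at t=1.1977; Δt_x=1.0353, Δt_y=3.8637
    x: enter (1,7) at t=0.3520
    y: enter (1,8) at t=1.1977
    x: enter (0,8) at t=1.3873 ← occupied
  → r_1 = 1.3873
beam 2: φ=-45°, α=255°
  dir = (cos 255°, sin 255°) = (-0.2588, -0.9659); from cell (2,7)
  next x-line at t=1.3137, next y-line at t=0.7143; Δt_x=3.8637, Δt_y=1.0353
    y: enter (2,6) at t=0.7143
    x: enter (1,6) at t=1.3137
    y: enter (1,5) at t=1.7496
    y: enter (1,4) at t=2.7849
    y: enter (1,3) at t=3.8202
    y: enter (1,2) at t=4.8554
    x: enter (0,2) at t=5.1774 ← occupied
  → r_2 = 5.1774
beam 3: φ=45°, α=345°
  dir = (cos 345°, sin 345°) = (0.9659, -0.2588); from cell (2,7)
  next x-line at t=0.6833, next y-line at t=2.6660; Δt_x=1.0353, Δt_y=3.8637
    x: enter (3,7) at t=0.6833 ← occupied
  → r_3 = 0.6833
beam 4: φ=135°, α=75°
  dir = (cos 75°, sin 75°) = (0.2588, 0.9659); from cell (2,7)
  next x-line at t=2.5500, next y-line at t=0.3209; Δt_x=3.8637, Δt_y=1.0353
    y: enter (2,8) at t=0.3209 ← occupied
  → r_4 = 0.3209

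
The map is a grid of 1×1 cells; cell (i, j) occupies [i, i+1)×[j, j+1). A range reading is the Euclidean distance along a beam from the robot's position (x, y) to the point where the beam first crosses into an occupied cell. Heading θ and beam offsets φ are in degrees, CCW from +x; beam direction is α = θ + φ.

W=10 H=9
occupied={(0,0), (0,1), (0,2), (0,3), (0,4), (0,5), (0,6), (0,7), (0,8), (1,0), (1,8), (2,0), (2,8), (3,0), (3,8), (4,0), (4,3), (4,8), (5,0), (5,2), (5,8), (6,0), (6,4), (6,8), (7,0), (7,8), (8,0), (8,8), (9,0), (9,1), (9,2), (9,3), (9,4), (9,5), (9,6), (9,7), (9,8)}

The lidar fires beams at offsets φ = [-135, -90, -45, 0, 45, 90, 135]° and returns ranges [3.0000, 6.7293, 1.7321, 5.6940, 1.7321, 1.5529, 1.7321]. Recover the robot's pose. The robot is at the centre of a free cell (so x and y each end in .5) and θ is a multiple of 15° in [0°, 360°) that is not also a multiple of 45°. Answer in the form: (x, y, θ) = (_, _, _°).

(x, y, θ) = (7.5, 6.5, 285°)

Candidates: 53 free-cell centres × 16 headings = 848 poses. Raycast each; keep the one whose scan matches to 4 dp.
  (3.5, 2.5, 150°): beam 1 = 1.5529 ≠ 3.0000 ✗
  (1.5, 4.5, 75°): beam 1 = 4.0415 ≠ 3.0000 ✗
  (2.5, 3.5, 165°): beam 1 = 7.5056 ≠ 3.0000 ✗
  …
  (7.5, 6.5, 285°): r_1=3.0000, r_2=6.7293, r_3=1.7321, r_4=5.6940, r_5=1.7321, r_6=1.5529, r_7=1.7321 — all match ✓
Only this pose fits every beam.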